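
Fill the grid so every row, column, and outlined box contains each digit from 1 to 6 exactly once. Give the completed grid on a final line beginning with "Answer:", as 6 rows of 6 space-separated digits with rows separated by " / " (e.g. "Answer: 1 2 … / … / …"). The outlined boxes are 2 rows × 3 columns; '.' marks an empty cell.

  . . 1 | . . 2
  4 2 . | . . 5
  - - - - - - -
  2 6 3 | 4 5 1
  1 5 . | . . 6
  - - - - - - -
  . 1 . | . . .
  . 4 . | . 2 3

Step 1. [r2c3∈{6}] only 6 remains possible at r2c3, so r2c3=6.
Step 2. [r6c3∈{5}] r6c3's peers cover all but 5, so r6c3=5.
Step 3. [r1c2∈{3}] r1c2 is down to just 3 ⇒ r1c2=3.
Step 4. [r1c4∈{6}] nothing but 6 survives at r1c4 ⇒ r1c4=6.
Step 5. [r4c5∈{3}] nothing but 3 survives at r4c5, so r4c5=3.
Step 6. [r5c5∈{4,6}] r5c5 is the only open cell in col 5 admitting 6. So r5c5=6.
Step 7. [r2c5∈{1}] r2c5 has the single candidate 1, so r2c5=1.
Step 8. [r5c3∈{2}] r5c3 is down to just 2, so r5c3=2.
Step 9. [r6c4∈{1}] r6c4 is down to just 1 ⇒ r6c4=1.
Step 10. [r4c4∈{2}] only 2 remains possible at r4c4 ⇒ r4c4=2.
Step 11. [r1c5∈{4}] nothing but 4 survives at r1c5, so r1c5=4.
Step 12. [r5c6∈{4}] r5c6's peers cover all but 4 ⇒ r5c6=4.
Step 13. [r6c1∈{6}] r6c1 has the single candidate 6 ⇒ r6c1=6.
Step 14. [r5c1∈{3}] nothing but 3 survives at r5c1, so r5c1=3.
Step 15. [r5c4∈{5}] r5c4 is down to just 5, so r5c4=5.
Step 16. [r2c4∈{3}] nothing but 3 survives at r2c4, so r2c4=3.
Step 17. [r4c3∈{4}] r4c3 has the single candidate 4, so r4c3=4.
Step 18. [r1c1∈{5}] r1c1 has the single candidate 5 ⇒ r1c1=5.

Answer: 5 3 1 6 4 2 / 4 2 6 3 1 5 / 2 6 3 4 5 1 / 1 5 4 2 3 6 / 3 1 2 5 6 4 / 6 4 5 1 2 3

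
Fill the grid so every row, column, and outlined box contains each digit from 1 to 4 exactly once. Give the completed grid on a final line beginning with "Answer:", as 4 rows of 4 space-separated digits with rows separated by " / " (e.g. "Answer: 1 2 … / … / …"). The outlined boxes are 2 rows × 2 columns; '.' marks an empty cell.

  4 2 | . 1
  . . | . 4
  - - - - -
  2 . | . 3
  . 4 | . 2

Step 1. [r2c2∈{1,3}] 3 has one home in col 2: r2c2, so r2c2=3.
Step 2. [r3c2∈{1}] only 1 remains possible at r3c2. So r3c2=1.
Step 3. [r2c1∈{1}] only 1 remains possible at r2c1 ⇒ r2c1=1.
Step 4. [r4c1∈{3}] r4c1 is down to just 3. So r4c1=3.
Step 5. [r2c3∈{2}] nothing but 2 survives at r2c3. So r2c3=2.
Step 6. [r1c3∈{3}] nothing but 3 survives at r1c3 ⇒ r1c3=3.
Step 7. [r4c3∈{1}] r4c3 is down to just 1, so r4c3=1.
Step 8. [r3c3∈{4}] r3c3 has the single candidate 4, so r3c3=4.

Answer: 4 2 3 1 / 1 3 2 4 / 2 1 4 3 / 3 4 1 2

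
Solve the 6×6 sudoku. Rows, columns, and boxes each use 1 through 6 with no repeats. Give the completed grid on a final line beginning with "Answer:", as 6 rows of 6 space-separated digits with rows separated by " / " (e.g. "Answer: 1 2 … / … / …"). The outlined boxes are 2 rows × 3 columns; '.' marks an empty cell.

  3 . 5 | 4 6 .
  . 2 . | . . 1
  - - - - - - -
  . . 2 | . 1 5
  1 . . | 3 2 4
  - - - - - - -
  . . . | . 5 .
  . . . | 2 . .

Step 1. [r4c3∈{6}] only 6 remains possible at r4c3. So r4c3=6.
Step 2. [r3c1∈{4}] r3c1's peers cover all but 4. So r3c1=4.
Step 3. [r5c4∈{1,6}] across col 4, 1 lands solely at r5c4 ⇒ r5c4=1.
Step 4. [r6c3∈{1,3,4}] across col 3, 1 lands solely at r6c3. So r6c3=1.
Step 5. [r5c3∈{3,4}] r5c3 is the only open cell in col 3 admitting 3 ⇒ r5c3=3.
Step 6. [r5c6∈{6}] only 6 remains possible at r5c6. So r5c6=6.
Step 7. [r6c2∈{4,5,6}] in col 2, 6 fits only at r6c2, so r6c2=6.
Step 8. [r2c5∈{3}] r2c5 is down to just 3 ⇒ r2c5=3.
Step 9. [r5c1∈{2}] r5c1 is down to just 2, so r5c1=2.
Step 10. [r2c3∈{4}] nothing but 4 survives at r2c3, so r2c3=4.
Step 11. [r1c2∈{1}] nothing but 1 survives at r1c2. So r1c2=1.
Step 12. [r4c2∈{5}] r4c2 is down to just 5, so r4c2=5.
Step 13. [r6c6∈{3}] r6c6 has the single candidate 3, so r6c6=3.
Step 14. [r2c4∈{5}] r2c4's peers cover all but 5, so r2c4=5.
Step 15. [r3c2∈{3}] r3c2's peers cover all but 3 ⇒ r3c2=3.
Step 16. [r1c6∈{2}] only 2 remains possible at r1c6 ⇒ r1c6=2.
Step 17. [r5c2∈{4}] r5c2 has the single candidate 4 ⇒ r5c2=4.
Step 18. [r6c1∈{5}] r6c1 is down to just 5, so r6c1=5.
Step 19. [r3c4∈{6}] only 6 remains possible at r3c4 ⇒ r3c4=6.
Step 20. [r2c1∈{6}] r2c1 has the single candidate 6 ⇒ r2c1=6.
Step 21. [r6c5∈{4}] r6c5's peers cover all but 4. So r6c5=4.

Answer: 3 1 5 4 6 2 / 6 2 4 5 3 1 / 4 3 2 6 1 5 / 1 5 6 3 2 4 / 2 4 3 1 5 6 / 5 6 1 2 4 3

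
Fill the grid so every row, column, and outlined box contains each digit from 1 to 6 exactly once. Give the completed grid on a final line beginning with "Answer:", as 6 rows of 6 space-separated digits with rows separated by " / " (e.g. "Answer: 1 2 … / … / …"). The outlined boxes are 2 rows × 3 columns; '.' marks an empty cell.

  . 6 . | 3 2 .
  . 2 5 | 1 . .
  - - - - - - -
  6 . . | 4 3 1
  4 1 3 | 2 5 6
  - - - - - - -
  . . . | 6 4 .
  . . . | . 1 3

Step 1. [r1c3∈{1,4}] across box 1, 4 lands solely at r1c3 ⇒ r1c3=4.
Step 2. [r5c6∈{2,5}] r5c6 is the only open cell in col 6 admitting 2, so r5c6=2.
Step 3. [r5c2∈{3,5}] 3 has one home in col 2: r5c2, so r5c2=3.
Step 4. [r5c1∈{1,5}] row 5 places 5 nowhere but r5c1 ⇒ r5c1=5.
Step 5. [r6c3∈{2,6}] in row 6, 6 fits only at r6c3. So r6c3=6.
Step 6. [r6c1∈{2}] r6c1 is down to just 2 ⇒ r6c1=2.
Step 7. [r3c3∈{2}] only 2 remains possible at r3c3 ⇒ r3c3=2.
Step 8. [r2c1∈{3}] r2c1 is down to just 3. So r2c1=3.
Step 9. [r2c6∈{4}] r2c6's peers cover all but 4, so r2c6=4.
Step 10. [r1c1∈{1}] r1c1's peers cover all but 1. So r1c1=1.
Step 11. [r1c6∈{5}] r1c6 has the single candidate 5 ⇒ r1c6=5.
Step 12. [r5c3∈{1}] r5c3's peers cover all but 1 ⇒ r5c3=1.
Step 13. [r6c4∈{5}] r6c4 is down to just 5, so r6c4=5.
Step 14. [r2c5∈{6}] nothing but 6 survives at r2c5 ⇒ r2c5=6.
Step 15. [r3c2∈{5}] r3c2's peers cover all but 5 ⇒ r3c2=5.
Step 16. [r6c2∈{4}] r6c2 is down to just 4, so r6c2=4.

Answer: 1 6 4 3 2 5 / 3 2 5 1 6 4 / 6 5 2 4 3 1 / 4 1 3 2 5 6 / 5 3 1 6 4 2 / 2 4 6 5 1 3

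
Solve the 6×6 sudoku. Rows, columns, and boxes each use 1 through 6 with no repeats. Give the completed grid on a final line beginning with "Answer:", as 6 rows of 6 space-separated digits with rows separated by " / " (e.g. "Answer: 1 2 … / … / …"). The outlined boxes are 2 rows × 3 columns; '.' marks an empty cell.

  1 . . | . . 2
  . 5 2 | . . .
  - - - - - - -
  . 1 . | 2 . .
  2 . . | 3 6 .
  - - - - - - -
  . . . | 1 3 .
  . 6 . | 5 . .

Step 1. [r6c6∈{4}] r6c6's peers cover all but 4. So r6c6=4.
Step 2. [r3c5∈{4,5}] across box 4, 4 lands solely at r3c5. So r3c5=4.
Step 3. [r2c6∈{1,3,6}] in col 6, 3 fits only at r2c6 ⇒ r2c6=3.
Step 4. [r3c6∈{5}] only 5 remains possible at r3c6. So r3c6=5.
Step 5. [r4c2∈{4}] only 4 remains possible at r4c2. So r4c2=4.
Step 6. [r6c1∈{3}] r6c1 is down to just 3. So r6c1=3.
Step 7. [r3c1∈{6}] r3c1 is down to just 6 ⇒ r3c1=6.
Step 8. [r2c1∈{4}] r2c1's peers cover all but 4, so r2c1=4.
Step 9. [r1c3∈{3,6}] r1c3 is the only open cell in col 3 admitting 6. So r1c3=6.
Step 10. [r5c3∈{4,5}] r5c3 is the only open cell in row 5 admitting 4, so r5c3=4.
Step 11. [r1c4∈{4}] r1c4 is down to just 4 ⇒ r1c4=4.
Step 12. [r6c5∈{2}] only 2 remains possible at r6c5 ⇒ r6c5=2.
Step 13. [r5c6∈{6}] r5c6 is down to just 6, so r5c6=6.
Step 14. [r1c2∈{3}] only 3 remains possible at r1c2, so r1c2=3.
Step 15. [r4c3∈{5}] r4c3's peers cover all but 5, so r4c3=5.
Step 16. [r5c2∈{2}] r5c2's peers cover all but 2 ⇒ r5c2=2.
Step 17. [r2c4∈{6}] r2c4 is down to just 6 ⇒ r2c4=6.
Step 18. [r2c5∈{1}] r2c5's peers cover all but 1. So r2c5=1.
Step 19. [r1c5∈{5}] r1c5's peers cover all but 5. So r1c5=5.
Step 20. [r6c3∈{1}] r6c3 is down to just 1. So r6c3=1.
Step 21. [r4c6∈{1}] r4c6 is down to just 1 ⇒ r4c6=1.
Step 22. [r5c1∈{5}] r5c1 is down to just 5, so r5c1=5.
Step 23. [r3c3∈{3}] r3c3's peers cover all but 3 ⇒ r3c3=3.

Answer: 1 3 6 4 5 2 / 4 5 2 6 1 3 / 6 1 3 2 4 5 / 2 4 5 3 6 1 / 5 2 4 1 3 6 / 3 6 1 5 2 4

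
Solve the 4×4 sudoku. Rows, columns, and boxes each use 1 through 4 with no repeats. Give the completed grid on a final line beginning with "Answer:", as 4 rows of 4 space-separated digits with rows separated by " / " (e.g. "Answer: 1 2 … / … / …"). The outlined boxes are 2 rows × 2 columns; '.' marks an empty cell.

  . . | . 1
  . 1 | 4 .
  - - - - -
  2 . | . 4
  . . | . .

Step 1. [r3c2∈{3}] r3c2 has the single candidate 3, so r3c2=3.
Step 2. [r2c4∈{2,3}] r2c4 is the only open cell in row 2 admitting 2 ⇒ r2c4=2.
Step 3. [r1c3∈{3}] r1c3 has the single candidate 3. So r1c3=3.
Step 4. [r4c2∈{4}] r4c2's peers cover all but 4, so r4c2=4.
Step 5. [r4c1∈{1}] r4c1's peers cover all but 1. So r4c1=1.
Step 6. [r4c4∈{3}] nothing but 3 survives at r4c4. So r4c4=3.
Step 7. [r2c1∈{3}] nothing but 3 survives at r2c1. So r2c1=3.
Step 8. [r3c3∈{1}] nothing but 1 survives at r3c3, so r3c3=1.
Step 9. [r1c1∈{4}] r1c1's peers cover all but 4. So r1c1=4.
Step 10. [r1c2∈{2}] r1c2's peers cover all but 2. So r1c2=2.
Step 11. [r4c3∈{2}] r4c3 is down to just 2. So r4c3=2.

Answer: 4 2 3 1 / 3 1 4 2 / 2 3 1 4 / 1 4 2 3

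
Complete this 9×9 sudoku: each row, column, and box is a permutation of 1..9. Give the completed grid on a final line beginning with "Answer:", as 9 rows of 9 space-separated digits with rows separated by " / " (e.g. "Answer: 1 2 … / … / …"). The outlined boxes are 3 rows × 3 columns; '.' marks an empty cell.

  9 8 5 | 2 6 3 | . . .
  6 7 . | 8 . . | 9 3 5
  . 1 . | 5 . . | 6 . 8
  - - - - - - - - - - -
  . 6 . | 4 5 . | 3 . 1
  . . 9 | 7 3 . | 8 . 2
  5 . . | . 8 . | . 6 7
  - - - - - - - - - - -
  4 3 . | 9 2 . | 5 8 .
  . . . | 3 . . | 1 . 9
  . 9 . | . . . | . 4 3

Step 1. [r2c3∈{2,4}] 2 has one home in row 2: r2c3. So r2c3=2.
Step 2. [r9c6∈{1,5,6,7,8}] in row 9, 5 fits only at r9c6 ⇒ r9c6=5.
Step 3. [r8c6∈{4,6,7,8}] across col 6, 8 lands solely at r8c6. So r8c6=8.
Step 4. [r6c6∈{1,2,9}] across row 6, 9 lands solely at r6c6. So r6c6=9.
Step 5. [r3c3∈{3,4}] across box 1, 4 lands solely at r3c3. So r3c3=4.
Step 6. [r9c4∈{1,6}] r9c4 is the only open cell in col 4 admitting 6. So r9c4=6.
Step 7. [r5c1∈{1}] r5c1 has the single candidate 1, so r5c1=1.
Step 8. [r6c2∈{2,4}] in row 6, 2 fits only at r6c2. So r6c2=2.
Step 9. [r9c7∈{2,7}] in col 7, 2 fits only at r9c7, so r9c7=2.
Step 10. [r8c8∈{7}] r8c8 has the single candidate 7. So r8c8=7.
Step 11. [r3c6∈{7}] r3c6 has the single candidate 7. So r3c6=7.
Step 12. [r7c3∈{1,6,7}] row 7 places 7 nowhere but r7c3 ⇒ r7c3=7.
Step 13. [r9c1∈{8}] r9c1's peers cover all but 8. So r9c1=8.
Step 14. [r2c6∈{1,4}] across col 6, 4 lands solely at r2c6. So r2c6=4.
Step 15. [r6c7∈{4}] r6c7's peers cover all but 4 ⇒ r6c7=4.
Step 16. [r9c5∈{1,7}] r9c5 is the only open cell in row 9 admitting 7 ⇒ r9c5=7.
Step 17. [r5c6∈{6}] r5c6 has the single candidate 6 ⇒ r5c6=6.
Step 18. [r5c8∈{5}] nothing but 5 survives at r5c8 ⇒ r5c8=5.
Step 19. [r8c2∈{5}] r8c2 has the single candidate 5, so r8c2=5.
Step 20. [r9c3∈{1}] only 1 remains possible at r9c3. So r9c3=1.
Step 21. [r2c5∈{1}] r2c5 has the single candidate 1, so r2c5=1.
Step 22. [r6c4∈{1}] nothing but 1 survives at r6c4 ⇒ r6c4=1.
Step 23. [r3c1∈{3}] r3c1 has the single candidate 3 ⇒ r3c1=3.
Step 24. [r8c3∈{6}] r8c3 is down to just 6 ⇒ r8c3=6.
Step 25. [r8c5∈{4}] nothing but 4 survives at r8c5 ⇒ r8c5=4.
Step 26. [r4c8∈{9}] r4c8 has the single candidate 9. So r4c8=9.
Step 27. [r5c2∈{4}] r5c2's peers cover all but 4, so r5c2=4.
Step 28. [r4c3∈{8}] r4c3 has the single candidate 8. So r4c3=8.
Step 29. [r1c8∈{1}] nothing but 1 survives at r1c8. So r1c8=1.
Step 30. [r1c9∈{4}] r1c9's peers cover all but 4, so r1c9=4.
Step 31. [r1c7∈{7}] r1c7 has the single candidate 7. So r1c7=7.
Step 32. [r4c6∈{2}] r4c6 is down to just 2 ⇒ r4c6=2.
Step 33. [r3c5∈{9}] r3c5 is down to just 9 ⇒ r3c5=9.
Step 34. [r3c8∈{2}] r3c8 is down to just 2 ⇒ r3c8=2.
Step 35. [r8c1∈{2}] only 2 remains possible at r8c1 ⇒ r8c1=2.
Step 36. [r7c6∈{1}] only 1 remains possible at r7c6 ⇒ r7c6=1.
Step 37. [r6c3∈{3}] only 3 remains possible at r6c3, so r6c3=3.
Step 38. [r7c9∈{6}] r7c9 has the single candidate 6 ⇒ r7c9=6.
Step 39. [r4c1∈{7}] nothing but 7 survives at r4c1 ⇒ r4c1=7.

Answer: 9 8 5 2 6 3 7 1 4 / 6 7 2 8 1 4 9 3 5 / 3 1 4 5 9 7 6 2 8 / 7 6 8 4 5 2 3 9 1 / 1 4 9 7 3 6 8 5 2 / 5 2 3 1 8 9 4 6 7 / 4 3 7 9 2 1 5 8 6 / 2 5 6 3 4 8 1 7 9 / 8 9 1 6 7 5 2 4 3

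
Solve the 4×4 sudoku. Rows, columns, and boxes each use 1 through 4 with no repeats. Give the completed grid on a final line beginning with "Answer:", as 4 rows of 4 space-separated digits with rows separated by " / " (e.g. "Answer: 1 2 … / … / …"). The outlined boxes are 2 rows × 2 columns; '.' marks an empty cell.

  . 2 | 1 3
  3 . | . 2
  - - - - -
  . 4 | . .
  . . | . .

Step 1. [r3c3∈{2,3}] r3c3 is the only open cell in row 3 admitting 3. So r3c3=3.
Step 2. [r4c3∈{2,4}] 2 has one home in col 3: r4c3 ⇒ r4c3=2.
Step 3. [r4c1∈{1}] r4c1's peers cover all but 1 ⇒ r4c1=1.
Step 4. [r4c4∈{4}] r4c4 is down to just 4, so r4c4=4.
Step 5. [r2c3∈{4}] r2c3 is down to just 4. So r2c3=4.
Step 6. [r2c2∈{1}] r2c2's peers cover all but 1, so r2c2=1.
Step 7. [r3c1∈{2}] r3c1 has the single candidate 2, so r3c1=2.
Step 8. [r1c1∈{4}] only 4 remains possible at r1c1, so r1c1=4.
Step 9. [r3c4∈{1}] only 1 remains possible at r3c4 ⇒ r3c4=1.
Step 10. [r4c2∈{3}] r4c2's peers cover all but 3 ⇒ r4c2=3.

Answer: 4 2 1 3 / 3 1 4 2 / 2 4 3 1 / 1 3 2 4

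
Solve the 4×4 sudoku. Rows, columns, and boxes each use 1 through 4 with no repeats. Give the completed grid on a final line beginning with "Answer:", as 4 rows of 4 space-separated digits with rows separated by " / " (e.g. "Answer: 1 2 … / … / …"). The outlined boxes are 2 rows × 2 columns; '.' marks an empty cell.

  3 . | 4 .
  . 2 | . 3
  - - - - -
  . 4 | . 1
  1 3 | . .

Step 1. [r4c3∈{2}] only 2 remains possible at r4c3, so r4c3=2.
Step 2. [r3c1∈{2}] nothing but 2 survives at r3c1, so r3c1=2.
Step 3. [r3c3∈{3}] nothing but 3 survives at r3c3, so r3c3=3.
Step 4. [r1c4∈{2}] nothing but 2 survives at r1c4, so r1c4=2.
Step 5. [r1c2∈{1}] nothing but 1 survives at r1c2 ⇒ r1c2=1.
Step 6. [r2c1∈{4}] r2c1 has the single candidate 4, so r2c1=4.
Step 7. [r4c4∈{4}] nothing but 4 survives at r4c4 ⇒ r4c4=4.
Step 8. [r2c3∈{1}] r2c3's peers cover all but 1 ⇒ r2c3=1.

Answer: 3 1 4 2 / 4 2 1 3 / 2 4 3 1 / 1 3 2 4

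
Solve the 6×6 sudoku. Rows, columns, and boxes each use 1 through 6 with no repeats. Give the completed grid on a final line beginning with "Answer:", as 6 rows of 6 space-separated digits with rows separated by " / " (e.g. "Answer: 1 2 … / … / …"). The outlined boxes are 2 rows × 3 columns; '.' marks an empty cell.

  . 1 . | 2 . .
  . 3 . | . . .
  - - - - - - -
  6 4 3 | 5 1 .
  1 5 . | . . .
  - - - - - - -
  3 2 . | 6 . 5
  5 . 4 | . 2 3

Step 1. [r1c5∈{3,4,5,6}] across row 1, 3 lands solely at r1c5, so r1c5=3.
Step 2. [r2c5∈{4,5,6}] col 5 places 5 nowhere but r2c5. So r2c5=5.
Step 3. [r2c6∈{1,4,6}] 1 has one home in col 6: r2c6, so r2c6=1.
Step 4. [r1c6∈{4,6}] 6 has one home in box 2: r1c6. So r1c6=6.
Step 5. [r4c6∈{2,4}] across col 6, 4 lands solely at r4c6 ⇒ r4c6=4.
Step 6. [r2c1∈{2,4}] 2 has one home in col 1: r2c1, so r2c1=2.
Step 7. [r1c1∈{4}] r1c1 is down to just 4 ⇒ r1c1=4.
Step 8. [r4c4∈{3}] only 3 remains possible at r4c4. So r4c4=3.
Step 9. [r2c3∈{6}] nothing but 6 survives at r2c3 ⇒ r2c3=6.
Step 10. [r5c3∈{1}] r5c3 is down to just 1, so r5c3=1.
Step 11. [r1c3∈{5}] r1c3 has the single candidate 5, so r1c3=5.
Step 12. [r6c4∈{1}] nothing but 1 survives at r6c4, so r6c4=1.
Step 13. [r3c6∈{2}] nothing but 2 survives at r3c6, so r3c6=2.
Step 14. [r2c4∈{4}] only 4 remains possible at r2c4. So r2c4=4.
Step 15. [r4c5∈{6}] r4c5 is down to just 6. So r4c5=6.
Step 16. [r5c5∈{4}] nothing but 4 survives at r5c5 ⇒ r5c5=4.
Step 17. [r4c3∈{2}] nothing but 2 survives at r4c3, so r4c3=2.
Step 18. [r6c2∈{6}] nothing but 6 survives at r6c2. So r6c2=6.

Answer: 4 1 5 2 3 6 / 2 3 6 4 5 1 / 6 4 3 5 1 2 / 1 5 2 3 6 4 / 3 2 1 6 4 5 / 5 6 4 1 2 3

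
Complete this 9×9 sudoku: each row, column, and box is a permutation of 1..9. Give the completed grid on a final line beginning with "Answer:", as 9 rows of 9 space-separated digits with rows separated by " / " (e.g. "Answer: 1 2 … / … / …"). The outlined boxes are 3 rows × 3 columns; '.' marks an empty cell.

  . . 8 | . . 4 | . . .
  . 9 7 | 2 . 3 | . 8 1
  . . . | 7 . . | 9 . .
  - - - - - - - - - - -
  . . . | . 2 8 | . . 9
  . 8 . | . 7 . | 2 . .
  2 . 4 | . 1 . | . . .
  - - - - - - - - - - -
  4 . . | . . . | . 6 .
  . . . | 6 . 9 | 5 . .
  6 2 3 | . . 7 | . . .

Step 1. [r2c1∈{5}] only 5 remains possible at r2c1, so r2c1=5.
Step 2. [r8c3∈{1}] nothing but 1 survives at r8c3, so r8c3=1.
Step 3. [r8c2∈{7}] nothing but 7 survives at r8c2. So r8c2=7.
Step 4. [r7c2∈{5}] nothing but 5 survives at r7c2 ⇒ r7c2=5.
Step 5. [r3c5∈{5,6,8}] 8 has one home in row 3: r3c5, so r3c5=8.
Step 6. [r2c7∈{4,6}] 4 has one home in row 2: r2c7, so r2c7=4.
Step 7. [r6c4∈{3,5,9}] 9 has one home in row 6: r6c4, so r6c4=9.
Step 8. [r4c1∈{1,3,7}] in col 1, 7 fits only at r4c1. So r4c1=7.
Step 9. [r7c5∈{3}] r7c5 is down to just 3. So r7c5=3.
Step 10. [r8c5∈{4}] r8c5 is down to just 4 ⇒ r8c5=4.
Step 11. [r5c1∈{1,3,9}] r5c1 is the only open cell in col 1 admitting 9. So r5c1=9.
Step 12. [r4c2∈{1,3,6}] box 4 places 1 nowhere but r4c2 ⇒ r4c2=1.
Step 13. [r6c2∈{3,6}] in box 4, 3 fits only at r6c2, so r6c2=3.
Step 14. [r1c2∈{6}] nothing but 6 survives at r1c2 ⇒ r1c2=6.
Step 15. [r3c9∈{2,3,5,6}] box 3 places 6 nowhere but r3c9. So r3c9=6.
Step 16. [r5c8∈{1,3,4,5}] across row 5, 1 lands solely at r5c8, so r5c8=1.
Step 17. [r7c6∈{1,2}] across col 6, 2 lands solely at r7c6, so r7c6=2.
Step 18. [r3c6∈{1,5}] r3c6 is the only open cell in col 6 admitting 1 ⇒ r3c6=1.
Step 19. [r3c8∈{2,3,5}] across row 3, 5 lands solely at r3c8, so r3c8=5.
Step 20. [r1c4∈{5}] nothing but 5 survives at r1c4. So r1c4=5.
Step 21. [r6c8∈{7}] nothing but 7 survives at r6c8 ⇒ r6c8=7.
Step 22. [r4c3∈{5,6}] in row 4, 5 fits only at r4c3. So r4c3=5.
Step 23. [r4c7∈{3,6}] r4c7 is the only open cell in row 4 admitting 6, so r4c7=6.
Step 24. [r1c7∈{3,7}] r1c7 is the only open cell in col 7 admitting 3 ⇒ r1c7=3.
Step 25. [r6c7∈{8}] nothing but 8 survives at r6c7. So r6c7=8.
Step 26. [r9c7∈{1}] nothing but 1 survives at r9c7. So r9c7=1.
Step 27. [r6c9∈{5}] only 5 remains possible at r6c9, so r6c9=5.
Step 28. [r9c4∈{8}] r9c4 has the single candidate 8, so r9c4=8.
Step 29. [r9c9∈{4}] r9c9's peers cover all but 4. So r9c9=4.
Step 30. [r5c9∈{3}] only 3 remains possible at r5c9, so r5c9=3.
Step 31. [r7c9∈{7,8}] 8 has one home in row 7: r7c9, so r7c9=8.
Step 32. [r8c9∈{2}] only 2 remains possible at r8c9. So r8c9=2.
Step 33. [r6c6∈{6}] r6c6's peers cover all but 6. So r6c6=6.
Step 34. [r5c4∈{4}] only 4 remains possible at r5c4. So r5c4=4.
Step 35. [r4c4∈{3}] only 3 remains possible at r4c4 ⇒ r4c4=3.
Step 36. [r3c2∈{4}] r3c2 is down to just 4 ⇒ r3c2=4.
Step 37. [r7c7∈{7}] only 7 remains possible at r7c7, so r7c7=7.
Step 38. [r1c9∈{7}] r1c9 has the single candidate 7, so r1c9=7.
Step 39. [r5c6∈{5}] r5c6 is down to just 5. So r5c6=5.
Step 40. [r9c5∈{5}] r9c5's peers cover all but 5. So r9c5=5.
Step 41. [r8c8∈{3}] r8c8 is down to just 3. So r8c8=3.
Step 42. [r1c5∈{9}] r1c5 has the single candidate 9 ⇒ r1c5=9.
Step 43. [r1c8∈{2}] only 2 remains possible at r1c8, so r1c8=2.
Step 44. [r3c1∈{3}] r3c1's peers cover all but 3. So r3c1=3.
Step 45. [r4c8∈{4}] nothing but 4 survives at r4c8, so r4c8=4.
Step 46. [r7c3∈{9}] r7c3 has the single candidate 9. So r7c3=9.
Step 47. [r2c5∈{6}] nothing but 6 survives at r2c5. So r2c5=6.
Step 48. [r9c8∈{9}] only 9 remains possible at r9c8. So r9c8=9.
Step 49. [r3c3∈{2}] r3c3's peers cover all but 2 ⇒ r3c3=2.
Step 50. [r1c1∈{1}] nothing but 1 survives at r1c1 ⇒ r1c1=1.
Step 51. [r8c1∈{8}] r8c1's peers cover all but 8 ⇒ r8c1=8.
Step 52. [r5c3∈{6}] nothing but 6 survives at r5c3. So r5c3=6.
Step 53. [r7c4∈{1}] r7c4 has the single candidate 1 ⇒ r7c4=1.

Answer: 1 6 8 5 9 4 3 2 7 / 5 9 7 2 6 3 4 8 1 / 3 4 2 7 8 1 9 5 6 / 7 1 5 3 2 8 6 4 9 / 9 8 6 4 7 5 2 1 3 / 2 3 4 9 1 6 8 7 5 / 4 5 9 1 3 2 7 6 8 / 8 7 1 6 4 9 5 3 2 / 6 2 3 8 5 7 1 9 4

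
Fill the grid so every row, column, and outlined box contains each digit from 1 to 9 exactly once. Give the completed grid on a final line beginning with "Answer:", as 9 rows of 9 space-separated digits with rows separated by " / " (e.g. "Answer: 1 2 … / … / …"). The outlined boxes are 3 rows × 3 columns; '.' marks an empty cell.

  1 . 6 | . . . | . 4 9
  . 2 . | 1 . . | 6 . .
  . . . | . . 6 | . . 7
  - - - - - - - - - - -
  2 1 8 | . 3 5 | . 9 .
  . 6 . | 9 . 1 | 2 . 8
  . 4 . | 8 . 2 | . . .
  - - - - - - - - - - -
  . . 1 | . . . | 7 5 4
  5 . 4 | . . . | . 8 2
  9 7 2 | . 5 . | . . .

Step 1. [r2c8∈{3}] r2c8's peers cover all but 3, so r2c8=3.
Step 2. [r8c2∈{3}] only 3 remains possible at r8c2, so r8c2=3.
Step 3. [r9c6∈{3,4,8}] r9c6 is the only open cell in row 9 admitting 8 ⇒ r9c6=8.
Step 4. [r4c4∈{4,6,7}] r4c4 is the only open cell in row 4 admitting 7 ⇒ r4c4=7.
Step 5. [r2c6∈{4,7,9}] r2c6 is the only open cell in col 6 admitting 4 ⇒ r2c6=4.
Step 6. [r5c3∈{3,5,7}] r5c3 is the only open cell in row 5 admitting 5. So r5c3=5.
Step 7. [r3c2∈{5,8,9}] r3c2 is the only open cell in col 2 admitting 9 ⇒ r3c2=9.
Step 8. [r2c5∈{7,8,9}] r2c5 is the only open cell in row 2 admitting 9 ⇒ r2c5=9.
Step 9. [r2c1∈{7,8}] across row 2, 8 lands solely at r2c1 ⇒ r2c1=8.
Step 10. [r6c5∈{6}] r6c5's peers cover all but 6, so r6c5=6.
Step 11. [r5c1∈{3,7}] across row 5, 3 lands solely at r5c1 ⇒ r5c1=3.
Step 12. [r7c5∈{2}] r7c5's peers cover all but 2. So r7c5=2.
Step 13. [r2c9∈{5}] r2c9's peers cover all but 5. So r2c9=5.
Step 14. [r9c8∈{1,6}] 6 has one home in col 8: r9c8 ⇒ r9c8=6.
Step 15. [r1c4∈{2,3,5}] row 1 places 2 nowhere but r1c4, so r1c4=2.
Step 16. [r1c6∈{3,7}] across row 1, 3 lands solely at r1c6, so r1c6=3.
Step 17. [r8c7∈{1,9}] across col 7, 9 lands solely at r8c7. So r8c7=9.
Step 18. [r1c7∈{8}] r1c7 has the single candidate 8, so r1c7=8.
Step 19. [r3c7∈{1}] only 1 remains possible at r3c7. So r3c7=1.
Step 20. [r9c7∈{3}] nothing but 3 survives at r9c7, so r9c7=3.
Step 21. [r6c1∈{7}] r6c1 has the single candidate 7. So r6c1=7.
Step 22. [r6c9∈{1,3}] across row 6, 3 lands solely at r6c9, so r6c9=3.
Step 23. [r8c5∈{1,7}] across row 8, 1 lands solely at r8c5 ⇒ r8c5=1.
Step 24. [r7c4∈{3,6}] across row 7, 3 lands solely at r7c4, so r7c4=3.
Step 25. [r9c4∈{4}] r9c4 is down to just 4. So r9c4=4.
Step 26. [r3c4∈{5}] only 5 remains possible at r3c4, so r3c4=5.
Step 27. [r3c1∈{4}] r3c1 has the single candidate 4 ⇒ r3c1=4.
Step 28. [r5c8∈{7}] r5c8 has the single candidate 7, so r5c8=7.
Step 29. [r8c4∈{6}] r8c4's peers cover all but 6 ⇒ r8c4=6.
Step 30. [r3c8∈{2}] r3c8 has the single candidate 2. So r3c8=2.
Step 31. [r2c3∈{7}] r2c3 is down to just 7, so r2c3=7.
Step 32. [r6c7∈{5}] nothing but 5 survives at r6c7 ⇒ r6c7=5.
Step 33. [r9c9∈{1}] r9c9's peers cover all but 1, so r9c9=1.
Step 34. [r4c9∈{6}] nothing but 6 survives at r4c9 ⇒ r4c9=6.
Step 35. [r3c5∈{8}] r3c5 is down to just 8, so r3c5=8.
Step 36. [r1c2∈{5}] r1c2's peers cover all but 5, so r1c2=5.
Step 37. [r8c6∈{7}] only 7 remains possible at r8c6 ⇒ r8c6=7.
Step 38. [r3c3∈{3}] r3c3 has the single candidate 3 ⇒ r3c3=3.
Step 39. [r7c1∈{6}] r7c1 is down to just 6 ⇒ r7c1=6.
Step 40. [r1c5∈{7}] r1c5 has the single candidate 7, so r1c5=7.
Step 41. [r7c6∈{9}] only 9 remains possible at r7c6, so r7c6=9.
Step 42. [r5c5∈{4}] nothing but 4 survives at r5c5 ⇒ r5c5=4.
Step 43. [r6c8∈{1}] r6c8 has the single candidate 1, so r6c8=1.
Step 44. [r7c2∈{8}] r7c2 is down to just 8. So r7c2=8.
Step 45. [r6c3∈{9}] r6c3 is down to just 9, so r6c3=9.
Step 46. [r4c7∈{4}] r4c7 has the single candidate 4. So r4c7=4.

Answer: 1 5 6 2 7 3 8 4 9 / 8 2 7 1 9 4 6 3 5 / 4 9 3 5 8 6 1 2 7 / 2 1 8 7 3 5 4 9 6 / 3 6 5 9 4 1 2 7 8 / 7 4 9 8 6 2 5 1 3 / 6 8 1 3 2 9 7 5 4 / 5 3 4 6 1 7 9 8 2 / 9 7 2 4 5 8 3 6 1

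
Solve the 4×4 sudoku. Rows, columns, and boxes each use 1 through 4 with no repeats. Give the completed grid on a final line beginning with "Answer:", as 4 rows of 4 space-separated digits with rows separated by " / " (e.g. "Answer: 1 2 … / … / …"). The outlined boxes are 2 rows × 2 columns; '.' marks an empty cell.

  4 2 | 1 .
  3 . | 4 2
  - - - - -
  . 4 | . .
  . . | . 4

Step 1. [r3c4∈{1,3}] r3c4 is the only open cell in col 4 admitting 1 ⇒ r3c4=1.
Step 2. [r4c1∈{1,2}] 1 has one home in col 1: r4c1 ⇒ r4c1=1.
Step 3. [r4c3∈{2,3}] r4c3 is the only open cell in row 4 admitting 2, so r4c3=2.
Step 4. [r3c3∈{3}] r3c3's peers cover all but 3 ⇒ r3c3=3.
Step 5. [r4c2∈{3}] only 3 remains possible at r4c2, so r4c2=3.
Step 6. [r2c2∈{1}] nothing but 1 survives at r2c2 ⇒ r2c2=1.
Step 7. [r1c4∈{3}] r1c4 has the single candidate 3 ⇒ r1c4=3.
Step 8. [r3c1∈{2}] nothing but 2 survives at r3c1, so r3c1=2.

Answer: 4 2 1 3 / 3 1 4 2 / 2 4 3 1 / 1 3 2 4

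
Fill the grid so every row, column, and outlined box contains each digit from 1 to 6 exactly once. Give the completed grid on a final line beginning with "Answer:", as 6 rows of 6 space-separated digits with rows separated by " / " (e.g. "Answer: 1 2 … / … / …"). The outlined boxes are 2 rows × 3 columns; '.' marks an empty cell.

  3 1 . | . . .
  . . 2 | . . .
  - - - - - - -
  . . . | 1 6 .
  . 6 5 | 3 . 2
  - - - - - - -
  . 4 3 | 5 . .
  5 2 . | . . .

Step 1. [r4c5∈{4}] only 4 remains possible at r4c5 ⇒ r4c5=4.
Step 2. [r6c3∈{1,6}] in col 3, 1 fits only at r6c3. So r6c3=1.
Step 3. [r1c3∈{4,6}] in col 3, 6 fits only at r1c3, so r1c3=6.
Step 4. [r2c1∈{4}] r2c1 has the single candidate 4 ⇒ r2c1=4.
Step 5. [r2c4∈{6}] only 6 remains possible at r2c4, so r2c4=6.
Step 6. [r6c6∈{3,4,6}] 6 has one home in row 6: r6c6, so r6c6=6.
Step 7. [r2c6∈{1,3,5}] in col 6, 3 fits only at r2c6 ⇒ r2c6=3.
Step 8. [r1c4∈{2,4}] in col 4, 2 fits only at r1c4 ⇒ r1c4=2.
Step 9. [r2c5∈{1,5}] across row 2, 1 lands solely at r2c5. So r2c5=1.
Step 10. [r3c6∈{5}] nothing but 5 survives at r3c6. So r3c6=5.
Step 11. [r3c2∈{3}] r3c2's peers cover all but 3. So r3c2=3.
Step 12. [r4c1∈{1}] nothing but 1 survives at r4c1. So r4c1=1.
Step 13. [r3c1∈{2}] r3c1 is down to just 2, so r3c1=2.
Step 14. [r1c6∈{4}] r1c6's peers cover all but 4, so r1c6=4.
Step 15. [r2c2∈{5}] only 5 remains possible at r2c2, so r2c2=5.
Step 16. [r1c5∈{5}] r1c5 has the single candidate 5, so r1c5=5.
Step 17. [r3c3∈{4}] nothing but 4 survives at r3c3 ⇒ r3c3=4.
Step 18. [r5c6∈{1}] r5c6's peers cover all but 1. So r5c6=1.
Step 19. [r6c5∈{3}] r6c5 has the single candidate 3 ⇒ r6c5=3.
Step 20. [r6c4∈{4}] r6c4 has the single candidate 4 ⇒ r6c4=4.
Step 21. [r5c5∈{2}] nothing but 2 survives at r5c5. So r5c5=2.
Step 22. [r5c1∈{6}] r5c1 is down to just 6 ⇒ r5c1=6.

Answer: 3 1 6 2 5 4 / 4 5 2 6 1 3 / 2 3 4 1 6 5 / 1 6 5 3 4 2 / 6 4 3 5 2 1 / 5 2 1 4 3 6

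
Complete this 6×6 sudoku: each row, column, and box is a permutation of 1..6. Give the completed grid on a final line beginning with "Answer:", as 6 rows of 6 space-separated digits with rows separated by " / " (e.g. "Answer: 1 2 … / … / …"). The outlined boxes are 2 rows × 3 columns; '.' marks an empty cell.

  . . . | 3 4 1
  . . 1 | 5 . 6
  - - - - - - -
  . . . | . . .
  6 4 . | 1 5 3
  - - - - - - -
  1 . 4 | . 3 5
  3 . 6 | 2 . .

Step 1. [r3c6∈{2,4}] across col 6, 2 lands solely at r3c6. So r3c6=2.
Step 2. [r3c1∈{5}] nothing but 5 survives at r3c1. So r3c1=5.
Step 3. [r1c1∈{2}] r1c1's peers cover all but 2. So r1c1=2.
Step 4. [r1c3∈{5}] r1c3 is down to just 5. So r1c3=5.
Step 5. [r3c5∈{6}] only 6 remains possible at r3c5. So r3c5=6.
Step 6. [r2c2∈{3}] r2c2 has the single candidate 3, so r2c2=3.
Step 7. [r1c2∈{6}] r1c2 is down to just 6, so r1c2=6.
Step 8. [r3c4∈{4}] only 4 remains possible at r3c4. So r3c4=4.
Step 9. [r5c4∈{6}] nothing but 6 survives at r5c4 ⇒ r5c4=6.
Step 10. [r3c2∈{1}] r3c2 is down to just 1 ⇒ r3c2=1.
Step 11. [r2c1∈{4}] r2c1 is down to just 4 ⇒ r2c1=4.
Step 12. [r3c3∈{3}] r3c3 is down to just 3 ⇒ r3c3=3.
Step 13. [r6c6∈{4}] nothing but 4 survives at r6c6, so r6c6=4.
Step 14. [r6c5∈{1}] r6c5 has the single candidate 1. So r6c5=1.
Step 15. [r5c2∈{2}] nothing but 2 survives at r5c2, so r5c2=2.
Step 16. [r6c2∈{5}] r6c2's peers cover all but 5. So r6c2=5.
Step 17. [r4c3∈{2}] r4c3's peers cover all but 2 ⇒ r4c3=2.
Step 18. [r2c5∈{2}] r2c5 has the single candidate 2, so r2c5=2.

Answer: 2 6 5 3 4 1 / 4 3 1 5 2 6 / 5 1 3 4 6 2 / 6 4 2 1 5 3 / 1 2 4 6 3 5 / 3 5 6 2 1 4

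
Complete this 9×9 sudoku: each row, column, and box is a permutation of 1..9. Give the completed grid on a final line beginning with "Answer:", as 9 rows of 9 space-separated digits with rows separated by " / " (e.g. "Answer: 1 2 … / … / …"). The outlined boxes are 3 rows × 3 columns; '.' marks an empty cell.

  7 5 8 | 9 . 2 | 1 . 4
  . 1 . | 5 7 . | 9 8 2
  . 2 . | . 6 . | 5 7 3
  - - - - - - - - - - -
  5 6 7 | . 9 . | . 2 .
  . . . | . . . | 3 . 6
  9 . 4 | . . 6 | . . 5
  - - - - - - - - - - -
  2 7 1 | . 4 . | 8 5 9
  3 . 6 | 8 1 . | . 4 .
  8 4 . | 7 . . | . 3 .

Step 1. [r3c6∈{1,4,8}] in row 3, 8 fits only at r3c6, so r3c6=8.
Step 2. [r9c5∈{2,5}] in box 8, 2 fits only at r9c5, so r9c5=2.
Step 3. [r3c4∈{1,4}] r3c4 is the only open cell in row 3 admitting 1. So r3c4=1.
Step 4. [r2c6∈{3,4}] in box 2, 4 fits only at r2c6 ⇒ r2c6=4.
Step 5. [r6c2∈{3,8}] in col 2, 3 fits only at r6c2. So r6c2=3.
Step 6. [r8c6∈{5,9}] row 8 places 5 nowhere but r8c6, so r8c6=5.
Step 7. [r6c8∈{1}] only 1 remains possible at r6c8, so r6c8=1.
Step 8. [r7c6∈{3}] only 3 remains possible at r7c6. So r7c6=3.
Step 9. [r5c4∈{2,4}] row 5 places 4 nowhere but r5c4. So r5c4=4.
Step 10. [r6c7∈{7}] r6c7 is down to just 7. So r6c7=7.
Step 11. [r5c6∈{1,7}] 7 has one home in row 5: r5c6 ⇒ r5c6=7.
Step 12. [r6c5∈{8}] only 8 remains possible at r6c5, so r6c5=8.
Step 13. [r8c2∈{9}] r8c2 is down to just 9. So r8c2=9.
Step 14. [r5c5∈{5}] only 5 remains possible at r5c5. So r5c5=5.
Step 15. [r6c4∈{2}] only 2 remains possible at r6c4, so r6c4=2.
Step 16. [r5c2∈{8}] r5c2 is down to just 8. So r5c2=8.
Step 17. [r1c5∈{3}] nothing but 3 survives at r1c5. So r1c5=3.
Step 18. [r1c8∈{6}] nothing but 6 survives at r1c8. So r1c8=6.
Step 19. [r2c1∈{6}] r2c1's peers cover all but 6. So r2c1=6.
Step 20. [r9c6∈{9}] r9c6's peers cover all but 9, so r9c6=9.
Step 21. [r4c6∈{1}] r4c6 is down to just 1. So r4c6=1.
Step 22. [r2c3∈{3}] r2c3 is down to just 3, so r2c3=3.
Step 23. [r5c1∈{1}] nothing but 1 survives at r5c1, so r5c1=1.
Step 24. [r4c4∈{3}] r4c4 has the single candidate 3 ⇒ r4c4=3.
Step 25. [r5c3∈{2}] r5c3 is down to just 2 ⇒ r5c3=2.
Step 26. [r9c7∈{6}] r9c7's peers cover all but 6, so r9c7=6.
Step 27. [r3c3∈{9}] r3c3 has the single candidate 9 ⇒ r3c3=9.
Step 28. [r7c4∈{6}] nothing but 6 survives at r7c4, so r7c4=6.
Step 29. [r8c9∈{7}] r8c9 has the single candidate 7 ⇒ r8c9=7.
Step 30. [r9c3∈{5}] only 5 remains possible at r9c3, so r9c3=5.
Step 31. [r5c8∈{9}] only 9 remains possible at r5c8, so r5c8=9.
Step 32. [r8c7∈{2}] only 2 remains possible at r8c7, so r8c7=2.
Step 33. [r4c7∈{4}] nothing but 4 survives at r4c7 ⇒ r4c7=4.
Step 34. [r9c9∈{1}] r9c9's peers cover all but 1, so r9c9=1.
Step 35. [r3c1∈{4}] r3c1 is down to just 4 ⇒ r3c1=4.
Step 36. [r4c9∈{8}] r4c9 has the single candidate 8 ⇒ r4c9=8.

Answer: 7 5 8 9 3 2 1 6 4 / 6 1 3 5 7 4 9 8 2 / 4 2 9 1 6 8 5 7 3 / 5 6 7 3 9 1 4 2 8 / 1 8 2 4 5 7 3 9 6 / 9 3 4 2 8 6 7 1 5 / 2 7 1 6 4 3 8 5 9 / 3 9 6 8 1 5 2 4 7 / 8 4 5 7 2 9 6 3 1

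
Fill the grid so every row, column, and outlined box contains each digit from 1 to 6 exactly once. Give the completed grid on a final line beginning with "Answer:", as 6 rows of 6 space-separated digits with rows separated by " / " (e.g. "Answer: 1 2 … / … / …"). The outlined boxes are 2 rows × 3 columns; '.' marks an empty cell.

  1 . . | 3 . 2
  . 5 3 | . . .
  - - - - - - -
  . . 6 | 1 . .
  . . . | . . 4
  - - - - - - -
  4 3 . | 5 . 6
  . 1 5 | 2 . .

Step 1. [r4c2∈{2}] r4c2 has the single candidate 2, so r4c2=2.
Step 2. [r3c6∈{3,5}] across col 6, 5 lands solely at r3c6, so r3c6=5.
Step 3. [r2c4∈{4,6}] r2c4 is the only open cell in col 4 admitting 4 ⇒ r2c4=4.
Step 4. [r1c2∈{4,6}] col 2 places 6 nowhere but r1c2 ⇒ r1c2=6.
Step 5. [r3c1∈{3}] only 3 remains possible at r3c1. So r3c1=3.
Step 6. [r2c5∈{1,6}] 6 has one home in row 2: r2c5 ⇒ r2c5=6.
Step 7. [r6c5∈{3,4}] across row 6, 4 lands solely at r6c5, so r6c5=4.
Step 8. [r2c1∈{2}] r2c1 has the single candidate 2 ⇒ r2c1=2.
Step 9. [r2c6∈{1}] only 1 remains possible at r2c6. So r2c6=1.
Step 10. [r6c6∈{3}] only 3 remains possible at r6c6 ⇒ r6c6=3.
Step 11. [r3c5∈{2}] r3c5 has the single candidate 2. So r3c5=2.
Step 12. [r3c2∈{4}] only 4 remains possible at r3c2 ⇒ r3c2=4.
Step 13. [r4c3∈{1}] nothing but 1 survives at r4c3. So r4c3=1.
Step 14. [r1c5∈{5}] r1c5's peers cover all but 5. So r1c5=5.
Step 15. [r4c5∈{3}] r4c5 is down to just 3. So r4c5=3.
Step 16. [r5c5∈{1}] r5c5's peers cover all but 1. So r5c5=1.
Step 17. [r1c3∈{4}] r1c3 is down to just 4 ⇒ r1c3=4.
Step 18. [r4c4∈{6}] only 6 remains possible at r4c4 ⇒ r4c4=6.
Step 19. [r5c3∈{2}] r5c3 has the single candidate 2. So r5c3=2.
Step 20. [r4c1∈{5}] r4c1 is down to just 5. So r4c1=5.
Step 21. [r6c1∈{6}] r6c1's peers cover all but 6 ⇒ r6c1=6.

Answer: 1 6 4 3 5 2 / 2 5 3 4 6 1 / 3 4 6 1 2 5 / 5 2 1 6 3 4 / 4 3 2 5 1 6 / 6 1 5 2 4 3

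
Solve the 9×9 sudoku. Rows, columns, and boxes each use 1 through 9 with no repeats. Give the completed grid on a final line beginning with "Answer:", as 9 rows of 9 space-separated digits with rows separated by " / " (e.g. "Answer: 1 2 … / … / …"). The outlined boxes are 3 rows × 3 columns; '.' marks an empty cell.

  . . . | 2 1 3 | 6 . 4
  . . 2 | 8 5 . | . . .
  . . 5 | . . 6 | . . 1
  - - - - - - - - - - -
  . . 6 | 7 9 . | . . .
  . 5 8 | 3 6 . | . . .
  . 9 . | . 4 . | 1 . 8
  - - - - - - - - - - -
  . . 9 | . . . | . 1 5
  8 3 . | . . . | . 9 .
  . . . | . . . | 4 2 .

Step 1. [r1c3∈{7}] r1c3's peers cover all but 7 ⇒ r1c3=7.
Step 2. [r8c7∈{7}] r8c7's peers cover all but 7, so r8c7=7.
Step 3. [r4c7∈{2,3,5}] in col 7, 5 fits only at r4c7 ⇒ r4c7=5.
Step 4. [r9c3∈{1}] r9c3's peers cover all but 1, so r9c3=1.
Step 5. [r8c4∈{1,4,5,6}] in col 4, 1 fits only at r8c4, so r8c4=1.
Step 6. [r8c6∈{2,4,5}] 5 has one home in row 8: r8c6, so r8c6=5.
Step 7. [r3c7∈{2,3,8,9}] in row 3, 2 fits only at r3c7 ⇒ r3c7=2.
Step 8. [r4c6∈{1,2,8}] across row 4, 8 lands solely at r4c6 ⇒ r4c6=8.
Step 9. [r3c5∈{7}] nothing but 7 survives at r3c5, so r3c5=7.
Step 10. [r6c3∈{3}] r6c3's peers cover all but 3 ⇒ r6c3=3.
Step 11. [r6c6∈{2}] nothing but 2 survives at r6c6, so r6c6=2.
Step 12. [r6c1∈{7}] nothing but 7 survives at r6c1 ⇒ r6c1=7.
Step 13. [r1c1∈{9}] r1c1's peers cover all but 9, so r1c1=9.
Step 14. [r3c4∈{4,9}] in row 3, 9 fits only at r3c4, so r3c4=9.
Step 15. [r9c4∈{6}] r9c4's peers cover all but 6 ⇒ r9c4=6.
Step 16. [r9c9∈{3}] r9c9 has the single candidate 3 ⇒ r9c9=3.
Step 17. [r2c7∈{3,9}] in col 7, 3 fits only at r2c7 ⇒ r2c7=3.
Step 18. [r4c9∈{2}] nothing but 2 survives at r4c9, so r4c9=2.
Step 19. [r7c2∈{2,4,6,7}] across col 2, 2 lands solely at r7c2, so r7c2=2.
Step 20. [r2c2∈{1,4,6}] col 2 places 6 nowhere but r2c2. So r2c2=6.
Step 21. [r2c1∈{1,4}] 1 has one home in row 2: r2c1. So r2c1=1.
Step 22. [r4c1∈{4}] r4c1 has the single candidate 4 ⇒ r4c1=4.
Step 23. [r1c2∈{8}] r1c2's peers cover all but 8. So r1c2=8.
Step 24. [r2c9∈{7,9}] in row 2, 9 fits only at r2c9, so r2c9=9.
Step 25. [r7c6∈{4,7}] r7c6 is the only open cell in row 7 admitting 7 ⇒ r7c6=7.
Step 26. [r5c8∈{4,7}] in row 5, 4 fits only at r5c8, so r5c8=4.
Step 27. [r9c5∈{8}] r9c5 has the single candidate 8 ⇒ r9c5=8.
Step 28. [r6c4∈{5}] only 5 remains possible at r6c4, so r6c4=5.
Step 29. [r5c6∈{1}] r5c6 is down to just 1, so r5c6=1.
Step 30. [r8c3∈{4}] nothing but 4 survives at r8c3 ⇒ r8c3=4.
Step 31. [r6c8∈{6}] r6c8 has the single candidate 6, so r6c8=6.
Step 32. [r9c2∈{7}] r9c2's peers cover all but 7, so r9c2=7.
Step 33. [r7c4∈{4}] r7c4's peers cover all but 4. So r7c4=4.
Step 34. [r5c7∈{9}] r5c7 has the single candidate 9. So r5c7=9.
Step 35. [r5c9∈{7}] r5c9 is down to just 7. So r5c9=7.
Step 36. [r7c1∈{6}] r7c1 is down to just 6 ⇒ r7c1=6.
Step 37. [r1c8∈{5}] r1c8 has the single candidate 5, so r1c8=5.
Step 38. [r3c2∈{4}] only 4 remains possible at r3c2, so r3c2=4.
Step 39. [r5c1∈{2}] r5c1 is down to just 2 ⇒ r5c1=2.
Step 40. [r2c6∈{4}] nothing but 4 survives at r2c6, so r2c6=4.
Step 41. [r2c8∈{7}] only 7 remains possible at r2c8, so r2c8=7.
Step 42. [r7c7∈{8}] only 8 remains possible at r7c7 ⇒ r7c7=8.
Step 43. [r8c9∈{6}] r8c9's peers cover all but 6, so r8c9=6.
Step 44. [r4c2∈{1}] only 1 remains possible at r4c2, so r4c2=1.
Step 45. [r7c5∈{3}] r7c5's peers cover all but 3. So r7c5=3.
Step 46. [r9c1∈{5}] only 5 remains possible at r9c1, so r9c1=5.
Step 47. [r3c8∈{8}] nothing but 8 survives at r3c8, so r3c8=8.
Step 48. [r3c1∈{3}] r3c1 has the single candidate 3, so r3c1=3.
Step 49. [r9c6∈{9}] r9c6 has the single candidate 9, so r9c6=9.
Step 50. [r8c5∈{2}] r8c5's peers cover all but 2 ⇒ r8c5=2.
Step 51. [r4c8∈{3}] nothing but 3 survives at r4c8. So r4c8=3.

Answer: 9 8 7 2 1 3 6 5 4 / 1 6 2 8 5 4 3 7 9 / 3 4 5 9 7 6 2 8 1 / 4 1 6 7 9 8 5 3 2 / 2 5 8 3 6 1 9 4 7 / 7 9 3 5 4 2 1 6 8 / 6 2 9 4 3 7 8 1 5 / 8 3 4 1 2 5 7 9 6 / 5 7 1 6 8 9 4 2 3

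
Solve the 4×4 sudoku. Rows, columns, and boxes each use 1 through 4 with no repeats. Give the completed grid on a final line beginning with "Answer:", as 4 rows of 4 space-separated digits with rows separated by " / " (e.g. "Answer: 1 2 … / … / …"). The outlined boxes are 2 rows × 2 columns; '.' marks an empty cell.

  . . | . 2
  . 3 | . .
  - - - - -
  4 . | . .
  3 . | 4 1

Step 1. [r1c1∈{1}] r1c1 is down to just 1. So r1c1=1.
Step 2. [r3c3∈{2,3}] 2 has one home in col 3: r3c3, so r3c3=2.
Step 3. [r3c4∈{3}] r3c4 is down to just 3. So r3c4=3.
Step 4. [r1c2∈{4}] r1c2 is down to just 4 ⇒ r1c2=4.
Step 5. [r3c2∈{1}] r3c2's peers cover all but 1. So r3c2=1.
Step 6. [r2c3∈{1}] r2c3 has the single candidate 1, so r2c3=1.
Step 7. [r2c1∈{2}] nothing but 2 survives at r2c1. So r2c1=2.
Step 8. [r2c4∈{4}] r2c4 has the single candidate 4. So r2c4=4.
Step 9. [r1c3∈{3}] only 3 remains possible at r1c3. So r1c3=3.
Step 10. [r4c2∈{2}] only 2 remains possible at r4c2 ⇒ r4c2=2.

Answer: 1 4 3 2 / 2 3 1 4 / 4 1 2 3 / 3 2 4 1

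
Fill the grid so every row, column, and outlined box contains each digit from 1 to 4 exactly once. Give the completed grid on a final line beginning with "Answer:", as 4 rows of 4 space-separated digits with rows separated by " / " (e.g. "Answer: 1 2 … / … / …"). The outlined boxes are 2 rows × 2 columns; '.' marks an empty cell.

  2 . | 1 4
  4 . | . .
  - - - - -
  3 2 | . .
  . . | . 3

Step 1. [r2c3∈{2,3}] col 3 places 3 nowhere but r2c3, so r2c3=3.
Step 2. [r4c2∈{1,4}] col 2 places 4 nowhere but r4c2. So r4c2=4.
Step 3. [r2c2∈{1}] nothing but 1 survives at r2c2. So r2c2=1.
Step 4. [r4c1∈{1}] nothing but 1 survives at r4c1. So r4c1=1.
Step 5. [r1c2∈{3}] r1c2 is down to just 3, so r1c2=3.
Step 6. [r2c4∈{2}] r2c4 has the single candidate 2. So r2c4=2.
Step 7. [r4c3∈{2}] r4c3 is down to just 2, so r4c3=2.
Step 8. [r3c3∈{4}] r3c3's peers cover all but 4. So r3c3=4.
Step 9. [r3c4∈{1}] only 1 remains possible at r3c4, so r3c4=1.

Answer: 2 3 1 4 / 4 1 3 2 / 3 2 4 1 / 1 4 2 3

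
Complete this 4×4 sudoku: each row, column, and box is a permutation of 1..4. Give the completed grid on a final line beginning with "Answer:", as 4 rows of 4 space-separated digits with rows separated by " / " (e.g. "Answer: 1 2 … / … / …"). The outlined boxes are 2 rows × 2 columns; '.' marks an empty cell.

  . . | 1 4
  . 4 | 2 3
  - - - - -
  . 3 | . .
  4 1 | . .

Step 1. [r3c1∈{2}] r3c1 is down to just 2. So r3c1=2.
Step 2. [r4c3∈{3}] r4c3 has the single candidate 3. So r4c3=3.
Step 3. [r2c1∈{1}] r2c1's peers cover all but 1. So r2c1=1.
Step 4. [r4c4∈{2}] r4c4 has the single candidate 2 ⇒ r4c4=2.
Step 5. [r3c3∈{4}] r3c3's peers cover all but 4 ⇒ r3c3=4.
Step 6. [r1c2∈{2}] r1c2's peers cover all but 2 ⇒ r1c2=2.
Step 7. [r3c4∈{1}] nothing but 1 survives at r3c4 ⇒ r3c4=1.
Step 8. [r1c1∈{3}] only 3 remains possible at r1c1, so r1c1=3.

Answer: 3 2 1 4 / 1 4 2 3 / 2 3 4 1 / 4 1 3 2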